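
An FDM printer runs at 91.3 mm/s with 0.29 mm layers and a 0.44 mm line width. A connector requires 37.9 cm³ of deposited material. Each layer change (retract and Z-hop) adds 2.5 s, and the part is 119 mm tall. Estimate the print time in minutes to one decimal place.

Extrusion cross-section = 0.29 × 0.44, so 0.1276 mm².
Path length: 37900 mm³ / 0.1276 mm² → 297021.9 mm.
Print-move time = 297021.9 / 91.3 = 3253.3 s.
Layers = ⌈119/0.29⌉ = 411.
Z-hop total = 411 × 2.5 = 1027.5 s.
Total = 3253.3 + 1027.5 = 4280.8 s = 71.3 minutes.

71.3 minutes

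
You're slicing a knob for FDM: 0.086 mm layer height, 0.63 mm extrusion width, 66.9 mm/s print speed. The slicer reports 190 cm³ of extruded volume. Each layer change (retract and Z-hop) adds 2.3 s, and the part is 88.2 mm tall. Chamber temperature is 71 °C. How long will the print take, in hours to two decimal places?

15.22 hours

Line area = 0.086 × 0.63 = 0.05418 mm².
Path length: 190000 mm³ / 0.05418 mm² → 3506829.1 mm.
Time extruding = 3506829.1 / 66.9 = 52419 s.
Layers = ⌈88.2/0.086⌉ = 1026.
Non-print overhead = 1026 × 2.3 = 2359.8 s.
Altogether 52419 + 2359.8 = 54778.8 s, i.e. 15.22 hours.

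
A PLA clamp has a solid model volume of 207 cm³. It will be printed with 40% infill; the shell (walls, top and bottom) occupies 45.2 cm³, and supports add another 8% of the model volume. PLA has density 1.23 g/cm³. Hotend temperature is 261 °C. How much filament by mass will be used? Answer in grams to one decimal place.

155.6 g

Interior volume = 207 − 45.2 = 161.8 cm³.
Infill volume = 0.40 × 161.8 = 64.72 cm³.
Support: 0.08 × 207 → 16.56 cm³.
Total extruded = 45.2 + 64.72 + 16.56 = 126.48 cm³.
Mass = 126.48 × 1.23 = 155.5704 g.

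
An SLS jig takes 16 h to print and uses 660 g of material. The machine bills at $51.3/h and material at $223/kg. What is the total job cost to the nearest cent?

Time charge = 51.3 × 16 = $820.80.
Material charge = 223 × 660/1000 = $147.18.
Total = 820.80 + 147.18 = $967.98.

$967.98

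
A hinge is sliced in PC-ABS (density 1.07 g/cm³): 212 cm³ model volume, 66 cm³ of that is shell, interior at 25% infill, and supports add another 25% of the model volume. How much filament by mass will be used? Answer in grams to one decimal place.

166.4 g

Infill region: 212 − 66 → 146 cm³.
Deposited infill = 0.25 × 146, so 36.5 cm³.
Support = 0.25 × 212 = 53 cm³.
Total extruded = 66 + 36.5 + 53, so 155.5 cm³.
Mass: 155.5 × 1.07 → 166.385 g.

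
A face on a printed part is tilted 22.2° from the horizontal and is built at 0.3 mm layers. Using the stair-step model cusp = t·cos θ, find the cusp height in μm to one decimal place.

277.8 μm

Cusp = layer height × cos(22.2°) = 0.3 × 0.9259 = 0.27777 mm = 277.8 μm.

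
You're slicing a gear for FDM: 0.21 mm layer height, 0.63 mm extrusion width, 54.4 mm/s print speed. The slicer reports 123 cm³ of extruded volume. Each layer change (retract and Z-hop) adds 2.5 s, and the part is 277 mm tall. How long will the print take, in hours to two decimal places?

Bead cross-section: 0.21 × 0.63 → 0.1323 mm².
Total extruded path = 123000/0.1323 = 929705.2 mm.
Time extruding = 929705.2 / 54.4 = 17090.2 s.
Layers = ⌈277/0.21⌉ = 1320.
Z-hop total = 1320 × 2.5, so 3300 s.
Altogether 17090.2 + 3300 = 20390.2 s, i.e. 5.66 hours.

5.66 hours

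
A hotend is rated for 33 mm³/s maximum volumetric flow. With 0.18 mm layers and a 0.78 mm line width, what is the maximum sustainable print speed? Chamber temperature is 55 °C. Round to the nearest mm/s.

235 mm/s

Bead cross-section = 0.18 × 0.78, so 0.1404 mm².
v_max = Q/A = 33/0.1404 = 235.04 mm/s → 235 mm/s.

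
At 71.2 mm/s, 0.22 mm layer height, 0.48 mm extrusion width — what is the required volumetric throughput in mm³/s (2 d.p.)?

7.52

Extrusion cross-section = 0.22 × 0.48 = 0.1056 mm².
Q = v·A = 71.2 × 0.1056 = 7.52 mm³/s.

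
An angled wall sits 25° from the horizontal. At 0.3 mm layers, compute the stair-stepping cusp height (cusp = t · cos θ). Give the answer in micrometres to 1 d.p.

271.9 μm

cos(25°) = 0.9063, so cusp = 0.3 × 0.9063 = 0.27189 mm → 271.9 μm.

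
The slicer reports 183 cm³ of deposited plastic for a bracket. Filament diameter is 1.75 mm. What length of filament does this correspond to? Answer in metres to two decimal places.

76.08 m

Cross-section of 1.75 mm filament: π·(1.75/2)² = 2.4053 mm².
Length = 183 cm³ / 2.4053 mm² = 183000 / 2.4053 = 76081.99 mm = 76.08 m.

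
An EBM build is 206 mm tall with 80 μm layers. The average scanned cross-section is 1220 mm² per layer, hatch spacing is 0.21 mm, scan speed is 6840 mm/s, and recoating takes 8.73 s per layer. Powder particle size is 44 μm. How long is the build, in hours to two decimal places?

6.85 hours

Layers = ⌈206/0.08⌉ = 2575.
Hatch length per layer: 1220 / 0.21 → 5809.5 mm.
Scan time per layer = 5809.5 / 6840 = 0.8493 s.
Layer cycle = 0.8493 + 8.73 = 9.5793 s.
2575 layers × 9.5793 s/layer = 24666.6975 s, i.e. 6.85 hours.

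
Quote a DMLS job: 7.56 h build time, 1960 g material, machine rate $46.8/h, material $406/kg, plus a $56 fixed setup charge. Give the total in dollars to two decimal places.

$1205.57

Machine-time cost = 46.8 × 7.56, so $353.808.
Material charge: 406 × 1960/1000 → $795.76.
Adding setup: 353.808 + 795.76 + 56 → 1205.568 ≈ $1205.57.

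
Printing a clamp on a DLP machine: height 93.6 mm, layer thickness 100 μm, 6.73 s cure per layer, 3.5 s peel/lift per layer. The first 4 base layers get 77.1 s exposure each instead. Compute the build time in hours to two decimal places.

Layer count = ceil(93.6 / 0.1) = 936.
Bottom layers = 4 × (77.1 + 3.5), so 322.4 s.
Remaining layers = 932 × (6.73 + 3.5), so 9534.36 s.
Total = 322.4 + 9534.36 = 9856.76 s = 2.74 hours.

2.74 hours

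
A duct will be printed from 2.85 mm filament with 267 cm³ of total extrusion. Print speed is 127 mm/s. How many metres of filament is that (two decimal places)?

41.85 m

Cross-section of 2.85 mm filament: π·(2.85/2)² = 6.3794 mm².
Length = 267 cm³ / 6.3794 mm² = 267000 / 6.3794 = 41853.47 mm = 41.85 m.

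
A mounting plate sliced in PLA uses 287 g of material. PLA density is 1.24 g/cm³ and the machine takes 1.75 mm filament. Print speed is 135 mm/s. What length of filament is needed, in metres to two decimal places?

96.23 m

Extruded volume: 287/1.24 = 231.4516 cm³ (231451.6 mm³).
A = π r² = π × 0.875² = 2.4053 mm².
Length = 231451.6 / 2.4053 = 96225.67 mm = 96.23 m.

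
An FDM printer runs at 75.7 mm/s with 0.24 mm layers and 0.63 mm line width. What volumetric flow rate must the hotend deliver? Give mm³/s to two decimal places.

11.45

A: 0.24 × 0.63 → 0.1512 mm².
Q = v·A = 75.7 × 0.1512 = 11.45 mm³/s.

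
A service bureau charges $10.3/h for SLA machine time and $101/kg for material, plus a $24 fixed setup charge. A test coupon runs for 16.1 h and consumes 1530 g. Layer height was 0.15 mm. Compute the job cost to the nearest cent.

$344.36

Machine cost: 10.3 × 16.1 → $165.83.
Material cost = 101 × 1530/1000 = $154.53.
Total = 165.83 + 154.53 + 24 = $344.36.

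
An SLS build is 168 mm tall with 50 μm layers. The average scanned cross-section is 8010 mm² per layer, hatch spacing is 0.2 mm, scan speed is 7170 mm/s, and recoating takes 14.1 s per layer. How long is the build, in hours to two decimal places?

18.37 hours

Layers = ⌈168/0.05⌉ = 3360.
Hatch length per layer = 8010 / 0.2, so 40050 mm.
Per-layer scan time: 40050 / 7170 → 5.5858 s.
Per-layer time = 5.5858 + 14.1, so 19.6858 s.
3360 layers × 19.6858 s/layer = 66144.288 s, i.e. 18.37 hours.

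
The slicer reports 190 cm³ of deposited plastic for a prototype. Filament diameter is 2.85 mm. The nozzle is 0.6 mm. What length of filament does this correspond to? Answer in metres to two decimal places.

29.78 m

A = π r² = π × 1.425² = 6.3794 mm².
L = 190000 mm³ / 6.3794 mm² = 29783.37 mm, i.e. 29.78 m.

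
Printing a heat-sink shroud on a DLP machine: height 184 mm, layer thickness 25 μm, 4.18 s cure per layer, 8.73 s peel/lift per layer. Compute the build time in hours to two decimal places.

26.39 hours

Layers = ⌈184/0.025⌉ = 7360.
Per-layer time: 4.18 + 8.73 → 12.91 s.
Build time: 7360 × 12.91 s = 95017.6 s, i.e. 26.39 hours.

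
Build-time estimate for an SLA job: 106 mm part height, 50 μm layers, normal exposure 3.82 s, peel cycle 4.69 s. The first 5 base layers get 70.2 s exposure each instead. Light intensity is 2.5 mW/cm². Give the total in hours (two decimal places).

Layers = ⌈106/0.05⌉ = 2120.
Bottom layers = 5 × (70.2 + 4.69) = 374.45 s.
Normal layers: 2115 × (3.82 + 4.69) → 17998.65 s.
Total = 374.45 + 17998.65 = 18373.1 s = 5.10 hours.

5.10 hours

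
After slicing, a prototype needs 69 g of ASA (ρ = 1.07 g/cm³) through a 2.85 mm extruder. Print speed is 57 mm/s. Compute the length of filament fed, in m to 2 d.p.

Volume = 69 g / 1.07 g·cm⁻³ = 64.486 cm³ = 64486 mm³.
Filament cross-section = π × (2.85/2)² = 6.3794 mm².
Length = 64486 / 6.3794 = 10108.47 mm = 10.11 m.

10.11 m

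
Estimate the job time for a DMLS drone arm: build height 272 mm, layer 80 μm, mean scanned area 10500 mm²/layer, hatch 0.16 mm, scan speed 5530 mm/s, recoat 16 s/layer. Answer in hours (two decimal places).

26.32 hours

Layers = ⌈272/0.08⌉ = 3400.
Scan path per layer = 10500 / 0.16 = 65625 mm.
Laser time per layer: 65625 / 5530 → 11.8671 s.
Per-layer time = 11.8671 + 16 = 27.8671 s.
3400 layers × 27.8671 s/layer = 94748.14 s, i.e. 26.32 hours.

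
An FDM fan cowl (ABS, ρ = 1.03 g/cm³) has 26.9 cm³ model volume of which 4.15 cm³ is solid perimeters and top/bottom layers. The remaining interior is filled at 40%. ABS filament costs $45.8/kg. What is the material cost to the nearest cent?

$0.63

Volume inside the shell: 26.9 − 4.15 → 22.75 cm³.
Infill volume: 0.40 × 22.75 → 9.1 cm³.
Total printed volume = 4.15 + 9.1, so 13.25 cm³.
Mass = 13.25 × 1.03 = 13.6475 g.
At $45.8/kg: 13.6475/1000 × 45.8 = $0.63.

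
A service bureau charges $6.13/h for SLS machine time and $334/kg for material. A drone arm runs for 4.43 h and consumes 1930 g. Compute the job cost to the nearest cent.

Time charge = 6.13 × 4.43, so $27.1559.
Material cost = 334 × 1930/1000, so $644.62.
Job cost: 27.1559 + 644.62 = 671.7759 ≈ $671.78.

$671.78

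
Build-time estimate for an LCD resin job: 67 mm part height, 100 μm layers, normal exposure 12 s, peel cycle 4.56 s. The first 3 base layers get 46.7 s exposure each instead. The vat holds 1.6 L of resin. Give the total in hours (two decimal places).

Layers = ⌈67/0.1⌉ = 670.
Bottom layers: 3 × (46.7 + 4.56) → 153.78 s.
Remaining layers = 667 × (12 + 4.56) = 11045.52 s.
Total = 153.78 + 11045.52 = 11199.3 s = 3.11 hours.

3.11 hours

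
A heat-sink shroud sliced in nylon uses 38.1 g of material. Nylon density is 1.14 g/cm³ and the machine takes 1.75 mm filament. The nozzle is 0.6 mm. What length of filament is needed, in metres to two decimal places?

13.89 m

Volume = 38.1 g / 1.14 g·cm⁻³ = 33.4211 cm³ = 33421.1 mm³.
Cross-section of 1.75 mm filament: π·(1.75/2)² = 2.4053 mm².
L = V/A = 33421.1/2.4053 = 13894.77 mm → 13.89 m.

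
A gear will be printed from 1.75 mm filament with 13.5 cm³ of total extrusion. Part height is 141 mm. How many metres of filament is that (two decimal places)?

5.61 m

Filament cross-section = π × (1.75/2)² = 2.4053 mm².
Length = 13.5 cm³ / 2.4053 mm² = 13500 / 2.4053 = 5612.61 mm = 5.61 m.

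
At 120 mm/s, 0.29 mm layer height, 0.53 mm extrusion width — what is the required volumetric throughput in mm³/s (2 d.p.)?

18.44

A = 0.29 × 0.53 = 0.1537 mm².
Volumetric flow = 120 × 0.1537 = 18.44 mm³/s.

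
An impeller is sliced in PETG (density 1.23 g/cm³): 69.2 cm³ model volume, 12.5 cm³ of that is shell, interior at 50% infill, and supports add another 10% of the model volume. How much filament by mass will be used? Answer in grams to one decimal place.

Interior volume: 69.2 − 12.5 → 56.7 cm³.
Deposited infill: 0.50 × 56.7 → 28.35 cm³.
Support: 0.10 × 69.2 → 6.92 cm³.
Deposited volume: 12.5 + 28.35 + 6.92 → 47.77 cm³.
Mass = 47.77 × 1.23 = 58.7571 g.

58.8 g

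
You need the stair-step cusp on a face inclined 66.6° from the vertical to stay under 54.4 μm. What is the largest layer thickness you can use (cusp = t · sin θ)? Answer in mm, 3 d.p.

0.059 mm

sin(66.6°) = 0.9178; t_max = 0.0544/0.9178 = 0.059 mm.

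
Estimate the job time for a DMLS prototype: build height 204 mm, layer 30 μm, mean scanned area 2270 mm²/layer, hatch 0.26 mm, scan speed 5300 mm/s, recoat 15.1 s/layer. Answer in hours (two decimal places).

31.63 hours

Layers = ⌈204/0.03⌉ = 6800.
Scan path per layer: 2270 / 0.26 → 8730.8 mm.
Per-layer scan time = 8730.8 / 5300, so 1.6473 s.
Time per layer = 1.6473 + 15.1 = 16.7473 s.
6800 layers × 16.7473 s/layer = 113881.64 s, i.e. 31.63 hours.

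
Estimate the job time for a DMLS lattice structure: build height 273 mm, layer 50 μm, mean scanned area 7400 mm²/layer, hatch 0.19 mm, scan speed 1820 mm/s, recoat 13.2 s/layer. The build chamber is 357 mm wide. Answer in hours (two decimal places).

52.48 hours

Number of layers: 273 / 0.05 → 5460 (rounded up).
Per-layer scan distance: 7400 / 0.19 → 38947.4 mm.
Scan time per layer = 38947.4 / 1820 = 21.3997 s.
Layer cycle = 21.3997 + 13.2 = 34.5997 s.
5460 layers × 34.5997 s/layer = 188914.362 s, i.e. 52.48 hours.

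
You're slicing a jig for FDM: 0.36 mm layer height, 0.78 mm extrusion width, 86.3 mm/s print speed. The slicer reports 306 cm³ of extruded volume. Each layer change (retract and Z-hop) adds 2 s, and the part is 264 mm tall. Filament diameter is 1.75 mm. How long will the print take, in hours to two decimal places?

Line area: 0.36 × 0.78 → 0.2808 mm².
Toolpath length = 306 cm³ / 0.2808 mm² = 306000 / 0.2808 = 1089743.6 mm.
Time extruding = 1089743.6 / 86.3, so 12627.4 s.
Number of layers: 264 / 0.36 → 734 (rounded up).
Layer-change overhead = 734 × 2 = 1468 s.
Total = 12627.4 + 1468 = 14095.4 s = 3.92 hours.

3.92 hours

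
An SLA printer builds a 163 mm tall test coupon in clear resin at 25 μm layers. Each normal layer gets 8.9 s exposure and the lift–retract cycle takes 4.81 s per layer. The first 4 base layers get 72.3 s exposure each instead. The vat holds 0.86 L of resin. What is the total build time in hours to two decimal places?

24.90 hours

Layers = ⌈163/0.025⌉ = 6520.
Burn-in layers: 4 × (72.3 + 4.81) → 308.44 s.
Normal layers: 6516 × (8.9 + 4.81) → 89334.36 s.
Total = 308.44 + 89334.36 = 89642.8 s = 24.90 hours.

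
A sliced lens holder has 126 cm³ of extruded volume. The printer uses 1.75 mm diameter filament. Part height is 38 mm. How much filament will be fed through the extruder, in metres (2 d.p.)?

Cross-section of 1.75 mm filament: π·(1.75/2)² = 2.4053 mm².
Length = 126 cm³ / 2.4053 mm² = 126000 / 2.4053 = 52384.32 mm = 52.38 m.

52.38 m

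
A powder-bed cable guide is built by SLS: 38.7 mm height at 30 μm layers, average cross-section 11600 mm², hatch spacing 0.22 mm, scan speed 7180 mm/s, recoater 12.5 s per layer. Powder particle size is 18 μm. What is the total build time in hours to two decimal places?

Number of layers: 38.7 / 0.03 → 1290 (rounded up).
Scan path per layer = 11600 / 0.22, so 52727.3 mm.
Scan time per layer = 52727.3 / 7180, so 7.3436 s.
Per-layer time = 7.3436 + 12.5 = 19.8436 s.
Build time = 1290 × 19.8436 = 25598.244 s = 7.11 hours.

7.11 hours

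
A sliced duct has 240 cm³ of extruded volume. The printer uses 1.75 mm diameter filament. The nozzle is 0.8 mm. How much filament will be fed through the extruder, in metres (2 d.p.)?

A = π r² = π × 0.875² = 2.4053 mm².
Length = 240 cm³ / 2.4053 mm² = 240000 / 2.4053 = 99779.65 mm = 99.78 m.

99.78 m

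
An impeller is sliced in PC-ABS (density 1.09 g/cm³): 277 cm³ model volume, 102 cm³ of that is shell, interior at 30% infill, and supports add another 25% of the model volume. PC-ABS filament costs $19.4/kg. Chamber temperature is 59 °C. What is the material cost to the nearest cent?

Infill region = 277 − 102 = 175 cm³.
Infill volume: 0.30 × 175 → 52.5 cm³.
Support = 0.25 × 277, so 69.25 cm³.
Total extruded = 102 + 52.5 + 69.25 = 223.75 cm³.
Mass = 223.75 × 1.09, so 243.8875 g.
Cost = 243.8875 g / 1000 × $19.4/kg = $4.73.

$4.73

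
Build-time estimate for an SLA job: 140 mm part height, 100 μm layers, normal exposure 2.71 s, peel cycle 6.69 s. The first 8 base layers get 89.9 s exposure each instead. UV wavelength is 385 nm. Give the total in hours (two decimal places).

3.85 hours

Layers = ⌈140/0.1⌉ = 1400.
Base layers = 8 × (89.9 + 6.69), so 772.72 s.
Normal layers: 1392 × (2.71 + 6.69) → 13084.8 s.
Total = 772.72 + 13084.8 = 13857.52 s = 3.85 hours.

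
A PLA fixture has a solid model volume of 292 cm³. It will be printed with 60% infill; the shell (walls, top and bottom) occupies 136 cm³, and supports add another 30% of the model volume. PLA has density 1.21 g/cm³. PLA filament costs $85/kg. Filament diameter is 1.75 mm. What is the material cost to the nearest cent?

Volume inside the shell = 292 − 136 = 156 cm³.
Infill volume = 0.60 × 156 = 93.6 cm³.
Support: 0.30 × 292 → 87.6 cm³.
Total printed volume = 136 + 93.6 + 87.6 = 317.2 cm³.
Mass: 317.2 × 1.21 → 383.812 g.
Cost = 383.812 g / 1000 × $85/kg = $32.62.

$32.62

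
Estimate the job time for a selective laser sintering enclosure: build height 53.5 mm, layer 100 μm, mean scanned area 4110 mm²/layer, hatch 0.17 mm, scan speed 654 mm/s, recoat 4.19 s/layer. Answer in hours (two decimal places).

Number of layers: 53.5 / 0.1 → 535 (rounded up).
Scan path per layer: 4110 / 0.17 → 24176.5 mm.
Laser time per layer = 24176.5 / 654, so 36.9671 s.
Layer cycle = 36.9671 + 4.19 = 41.1571 s.
Build time = 535 × 41.1571 = 22019.0485 s = 6.12 hours.

6.12 hours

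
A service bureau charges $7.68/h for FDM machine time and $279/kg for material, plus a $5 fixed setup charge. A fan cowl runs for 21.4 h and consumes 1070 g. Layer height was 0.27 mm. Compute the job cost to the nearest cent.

$467.88

Time charge = 7.68 × 21.4, so $164.352.
Feedstock cost = 279 × 1070/1000, so $298.53.
Adding setup: 164.352 + 298.53 + 5 → 467.882 ≈ $467.88.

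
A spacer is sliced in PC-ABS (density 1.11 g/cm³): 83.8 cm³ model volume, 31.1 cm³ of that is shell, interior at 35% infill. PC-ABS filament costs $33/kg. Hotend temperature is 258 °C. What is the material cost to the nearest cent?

Volume inside the shell: 83.8 − 31.1 → 52.7 cm³.
Infill volume: 0.35 × 52.7 → 18.445 cm³.
Total printed volume = 31.1 + 18.445, so 49.545 cm³.
Mass = 49.545 × 1.11 = 54.99495 g.
Cost = 54.99495 g / 1000 × $33/kg = $1.81.

$1.81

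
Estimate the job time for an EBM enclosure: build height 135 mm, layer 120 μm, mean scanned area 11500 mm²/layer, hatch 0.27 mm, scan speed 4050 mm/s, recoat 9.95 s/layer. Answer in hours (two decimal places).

Layers = ⌈135/0.12⌉ = 1125.
Scan path per layer = 11500 / 0.27, so 42592.6 mm.
Per-layer scan time = 42592.6 / 4050 = 10.5167 s.
Per-layer time = 10.5167 + 9.95 = 20.4667 s.
Total: 1125 × 20.4667 s = 23025.0375 s → 6.40 hours.

6.40 hours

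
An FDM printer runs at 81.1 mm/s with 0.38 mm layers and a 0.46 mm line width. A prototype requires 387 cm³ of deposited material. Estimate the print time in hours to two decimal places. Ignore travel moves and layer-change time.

Line area = 0.38 × 0.46 = 0.1748 mm².
Toolpath length = 387 cm³ / 0.1748 mm² = 387000 / 0.1748 = 2213958.8 mm.
Print-move time: 2213958.8 / 81.1 → 27299.1 s.
27299.1 s = 7.58 hours.

7.58 hours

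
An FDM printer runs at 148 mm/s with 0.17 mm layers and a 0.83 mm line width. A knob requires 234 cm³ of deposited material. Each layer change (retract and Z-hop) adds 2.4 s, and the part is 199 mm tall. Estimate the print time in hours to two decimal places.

3.89 hours

Line area = 0.17 × 0.83 = 0.1411 mm².
Total extruded path = 234000/0.1411 = 1658398.3 mm.
Time extruding: 1658398.3 / 148 → 11205.4 s.
Layer count = ceil(199 / 0.17) = 1171.
Layer-change overhead: 1171 × 2.4 → 2810.4 s.
Total = 11205.4 + 2810.4 = 14015.8 s = 3.89 hours.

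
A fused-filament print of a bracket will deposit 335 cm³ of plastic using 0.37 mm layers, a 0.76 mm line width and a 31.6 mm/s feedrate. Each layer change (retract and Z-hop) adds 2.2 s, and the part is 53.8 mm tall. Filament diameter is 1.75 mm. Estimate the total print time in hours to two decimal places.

Line area = 0.37 × 0.76 = 0.2812 mm².
Total extruded path = 335000/0.2812 = 1191322.9 mm.
Print-move time = 1191322.9 / 31.6, so 37700.1 s.
Layer count = ceil(53.8 / 0.37) = 146.
Z-hop total = 146 × 2.2, so 321.2 s.
Total = 37700.1 + 321.2 = 38021.3 s = 10.56 hours.

10.56 hours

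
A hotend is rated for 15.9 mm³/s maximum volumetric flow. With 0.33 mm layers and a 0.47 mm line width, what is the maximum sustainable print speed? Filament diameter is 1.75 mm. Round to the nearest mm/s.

Extrusion cross-section = 0.33 × 0.47, so 0.1551 mm².
Max speed = 15.9 / 0.1551 = 102.51 ≈ 103 mm/s.

103 mm/s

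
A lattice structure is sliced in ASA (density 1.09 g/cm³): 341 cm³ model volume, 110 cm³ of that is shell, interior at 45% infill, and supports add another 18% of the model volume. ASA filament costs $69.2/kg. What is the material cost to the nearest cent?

Interior volume: 341 − 110 → 231 cm³.
Infill volume: 0.45 × 231 → 103.95 cm³.
Support = 0.18 × 341, so 61.38 cm³.
Deposited volume = 110 + 103.95 + 61.38 = 275.33 cm³.
Mass = 275.33 × 1.09 = 300.1097 g.
Cost = 300.1097 g / 1000 × $69.2/kg = $20.77.

$20.77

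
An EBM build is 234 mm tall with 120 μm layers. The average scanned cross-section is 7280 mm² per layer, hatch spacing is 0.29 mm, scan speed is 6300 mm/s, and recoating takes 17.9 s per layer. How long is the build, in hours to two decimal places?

Layers = ⌈234/0.12⌉ = 1950.
Scan path per layer = 7280 / 0.29, so 25103.4 mm.
Per-layer scan time = 25103.4 / 6300 = 3.9847 s.
Time per layer: 3.9847 + 17.9 → 21.8847 s.
Total: 1950 × 21.8847 s = 42675.165 s → 11.85 hours.

11.85 hours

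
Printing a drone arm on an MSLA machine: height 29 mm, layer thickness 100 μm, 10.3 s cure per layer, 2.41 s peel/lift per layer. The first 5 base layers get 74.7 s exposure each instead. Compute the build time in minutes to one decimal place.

Layers = ⌈29/0.1⌉ = 290.
Burn-in layers: 5 × (74.7 + 2.41) → 385.55 s.
Regular layers = 285 × (10.3 + 2.41) = 3622.35 s.
Total = 385.55 + 3622.35 = 4007.9 s = 66.8 minutes.

66.8 minutes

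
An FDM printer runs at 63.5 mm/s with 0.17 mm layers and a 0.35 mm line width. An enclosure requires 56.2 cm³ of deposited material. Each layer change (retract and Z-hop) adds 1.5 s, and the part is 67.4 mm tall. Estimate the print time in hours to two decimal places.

4.30 hours

Line area = 0.17 × 0.35 = 0.0595 mm².
Toolpath length = 56.2 cm³ / 0.0595 mm² = 56200 / 0.0595 = 944537.8 mm.
Time extruding: 944537.8 / 63.5 → 14874.6 s.
Layers = ⌈67.4/0.17⌉ = 397.
Non-print overhead: 397 × 1.5 → 595.5 s.
Altogether 14874.6 + 595.5 = 15470.1 s, i.e. 4.30 hours.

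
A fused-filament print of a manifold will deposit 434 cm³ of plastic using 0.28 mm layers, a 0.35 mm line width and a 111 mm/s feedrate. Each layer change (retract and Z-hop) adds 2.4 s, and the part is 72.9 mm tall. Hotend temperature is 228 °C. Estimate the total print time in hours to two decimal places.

Extrusion cross-section = 0.28 × 0.35 = 0.098 mm².
Total extruded path = 434000/0.098 = 4428571.4 mm.
Time extruding: 4428571.4 / 111 → 39897 s.
Layers = ⌈72.9/0.28⌉ = 261.
Non-print overhead = 261 × 2.4, so 626.4 s.
Total = 39897 + 626.4 = 40523.4 s = 11.26 hours.

11.26 hours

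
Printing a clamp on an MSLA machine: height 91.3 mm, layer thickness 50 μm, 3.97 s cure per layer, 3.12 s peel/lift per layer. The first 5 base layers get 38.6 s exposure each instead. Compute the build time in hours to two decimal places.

3.64 hours

Layers = ⌈91.3/0.05⌉ = 1826.
Burn-in layers = 5 × (38.6 + 3.12) = 208.6 s.
Remaining layers = 1821 × (3.97 + 3.12), so 12910.89 s.
Sum: 208.6 + 12910.89 = 13119.49 s → 3.64 hours.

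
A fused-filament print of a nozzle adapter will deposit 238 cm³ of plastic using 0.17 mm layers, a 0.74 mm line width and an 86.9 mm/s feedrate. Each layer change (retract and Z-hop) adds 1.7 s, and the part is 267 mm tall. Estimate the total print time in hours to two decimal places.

6.79 hours

Bead cross-section = 0.17 × 0.74 = 0.1258 mm².
Toolpath length = 238 cm³ / 0.1258 mm² = 238000 / 0.1258 = 1891891.9 mm.
Extrusion time = 1891891.9 / 86.9, so 21770.9 s.
Number of layers: 267 / 0.17 → 1571 (rounded up).
Non-print overhead: 1571 × 1.7 → 2670.7 s.
Total = 21770.9 + 2670.7 = 24441.6 s = 6.79 hours.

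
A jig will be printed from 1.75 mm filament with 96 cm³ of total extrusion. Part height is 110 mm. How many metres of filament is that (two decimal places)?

Filament cross-section = π × (1.75/2)² = 2.4053 mm².
Length = 96 cm³ / 2.4053 mm² = 96000 / 2.4053 = 39911.86 mm = 39.91 m.

39.91 m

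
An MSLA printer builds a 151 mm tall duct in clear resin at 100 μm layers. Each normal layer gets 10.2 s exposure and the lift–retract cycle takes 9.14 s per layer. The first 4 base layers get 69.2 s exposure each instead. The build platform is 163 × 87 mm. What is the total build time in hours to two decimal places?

8.18 hours

Layers = ⌈151/0.1⌉ = 1510.
Burn-in layers = 4 × (69.2 + 9.14), so 313.36 s.
Regular layers: 1506 × (10.2 + 9.14) → 29126.04 s.
Sum: 313.36 + 29126.04 = 29439.4 s → 8.18 hours.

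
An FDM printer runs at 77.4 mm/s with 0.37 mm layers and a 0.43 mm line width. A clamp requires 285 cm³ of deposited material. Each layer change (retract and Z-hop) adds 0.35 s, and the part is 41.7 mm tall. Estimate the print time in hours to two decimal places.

6.44 hours

Extrusion cross-section: 0.37 × 0.43 → 0.1591 mm².
Path length: 285000 mm³ / 0.1591 mm² → 1791326.2 mm.
Print-move time = 1791326.2 / 77.4 = 23143.7 s.
Layer count = ceil(41.7 / 0.37) = 113.
Non-print overhead = 113 × 0.35, so 39.55 s.
Altogether 23143.7 + 39.55 = 23183.25 s, i.e. 6.44 hours.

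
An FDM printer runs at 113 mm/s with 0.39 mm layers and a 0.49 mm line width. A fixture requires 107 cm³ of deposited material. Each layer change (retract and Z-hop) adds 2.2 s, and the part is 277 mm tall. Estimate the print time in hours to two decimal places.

Bead cross-section: 0.39 × 0.49 → 0.1911 mm².
Total extruded path = 107000/0.1911 = 559916.3 mm.
Print-move time = 559916.3 / 113 = 4955 s.
Number of layers: 277 / 0.39 → 711 (rounded up).
Z-hop total: 711 × 2.2 → 1564.2 s.
Altogether 4955 + 1564.2 = 6519.2 s, i.e. 1.81 hours.

1.81 hours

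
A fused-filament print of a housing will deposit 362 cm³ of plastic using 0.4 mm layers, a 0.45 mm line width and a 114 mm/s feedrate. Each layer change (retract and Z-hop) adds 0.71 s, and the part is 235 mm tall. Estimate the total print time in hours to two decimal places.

5.02 hours

Line area = 0.4 × 0.45, so 0.18 mm².
Toolpath length = 362 cm³ / 0.18 mm² = 362000 / 0.18 = 2011111.1 mm.
Extrusion time: 2011111.1 / 114 → 17641.3 s.
Layer count = ceil(235 / 0.4) = 588.
Z-hop total: 588 × 0.71 → 417.48 s.
Altogether 17641.3 + 417.48 = 18058.78 s, i.e. 5.02 hours.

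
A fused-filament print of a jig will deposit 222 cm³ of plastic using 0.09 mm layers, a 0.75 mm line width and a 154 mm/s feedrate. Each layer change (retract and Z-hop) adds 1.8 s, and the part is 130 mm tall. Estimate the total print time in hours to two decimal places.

Extrusion cross-section: 0.09 × 0.75 → 0.0675 mm².
Path length: 222000 mm³ / 0.0675 mm² → 3288888.9 mm.
Time extruding = 3288888.9 / 154, so 21356.4 s.
Number of layers: 130 / 0.09 → 1445 (rounded up).
Non-print overhead = 1445 × 1.8, so 2601 s.
Altogether 21356.4 + 2601 = 23957.4 s, i.e. 6.65 hours.

6.65 hours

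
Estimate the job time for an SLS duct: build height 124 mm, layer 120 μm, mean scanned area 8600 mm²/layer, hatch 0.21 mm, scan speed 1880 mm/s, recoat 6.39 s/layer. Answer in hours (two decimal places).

Layers = ⌈124/0.12⌉ = 1034.
Scan path per layer = 8600 / 0.21 = 40952.4 mm.
Scan time per layer = 40952.4 / 1880, so 21.7832 s.
Layer cycle = 21.7832 + 6.39, so 28.1732 s.
1034 layers × 28.1732 s/layer = 29131.0888 s, i.e. 8.09 hours.

8.09 hours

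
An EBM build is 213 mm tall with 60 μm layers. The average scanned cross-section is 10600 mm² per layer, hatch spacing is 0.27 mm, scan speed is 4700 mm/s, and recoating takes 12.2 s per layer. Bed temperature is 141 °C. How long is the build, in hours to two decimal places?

20.27 hours

Layers = ⌈213/0.06⌉ = 3550.
Scan path per layer = 10600 / 0.27 = 39259.3 mm.
Per-layer scan time: 39259.3 / 4700 → 8.353 s.
Time per layer: 8.353 + 12.2 → 20.553 s.
Build time = 3550 × 20.553 = 72963.15 s = 20.27 hours.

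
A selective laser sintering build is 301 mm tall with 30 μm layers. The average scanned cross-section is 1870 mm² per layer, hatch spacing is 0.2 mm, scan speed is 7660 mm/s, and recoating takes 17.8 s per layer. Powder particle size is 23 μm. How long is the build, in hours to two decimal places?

53.01 hours

Layer count = ceil(301 / 0.03) = 10034.
Scan path per layer = 1870 / 0.2, so 9350 mm.
Scan time per layer = 9350 / 7660, so 1.2206 s.
Time per layer: 1.2206 + 17.8 → 19.0206 s.
Total: 10034 × 19.0206 s = 190852.7004 s → 53.01 hours.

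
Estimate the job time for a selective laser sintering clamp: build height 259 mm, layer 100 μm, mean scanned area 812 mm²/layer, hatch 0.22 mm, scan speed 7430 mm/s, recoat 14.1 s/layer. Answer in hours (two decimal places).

10.50 hours

Number of layers: 259 / 0.1 → 2590 (rounded up).
Hatch length per layer = 812 / 0.22, so 3690.9 mm.
Per-layer scan time: 3690.9 / 7430 → 0.4968 s.
Per-layer time = 0.4968 + 14.1 = 14.5968 s.
Build time = 2590 × 14.5968 = 37805.712 s = 10.50 hours.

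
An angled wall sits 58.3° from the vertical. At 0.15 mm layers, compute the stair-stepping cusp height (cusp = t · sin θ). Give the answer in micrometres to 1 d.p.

sin(58.3°) = 0.8508, so cusp = 0.15 × 0.8508 = 0.12762 mm → 127.6 μm.

127.6 μm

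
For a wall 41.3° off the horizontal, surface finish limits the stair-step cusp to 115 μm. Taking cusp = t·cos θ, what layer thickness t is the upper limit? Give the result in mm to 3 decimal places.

0.153 mm

Layer height = cusp / cos(41.3°) = 0.115 / 0.7513 = 0.153 mm.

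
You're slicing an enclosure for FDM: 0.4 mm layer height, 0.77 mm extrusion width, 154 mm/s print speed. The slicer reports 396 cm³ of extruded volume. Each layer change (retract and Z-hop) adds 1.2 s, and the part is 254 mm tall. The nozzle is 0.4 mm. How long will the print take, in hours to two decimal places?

Bead cross-section = 0.4 × 0.77, so 0.308 mm².
Toolpath length = 396 cm³ / 0.308 mm² = 396000 / 0.308 = 1285714.3 mm.
Time extruding: 1285714.3 / 154 → 8348.8 s.
Layer count = ceil(254 / 0.4) = 635.
Z-hop total = 635 × 1.2, so 762 s.
Total = 8348.8 + 762 = 9110.8 s = 2.53 hours.

2.53 hours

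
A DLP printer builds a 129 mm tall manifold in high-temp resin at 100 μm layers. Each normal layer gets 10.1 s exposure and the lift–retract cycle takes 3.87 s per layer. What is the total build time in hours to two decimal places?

5.01 hours

Number of layers: 129 / 0.1 → 1290 (rounded up).
Each layer takes = 10.1 + 3.87, so 13.97 s.
Build time: 1290 × 13.97 s = 18021.3 s, i.e. 5.01 hours.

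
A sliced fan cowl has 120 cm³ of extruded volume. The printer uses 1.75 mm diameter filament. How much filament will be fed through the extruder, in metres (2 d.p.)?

49.89 m

A = π r² = π × 0.875² = 2.4053 mm².
Length = 120 cm³ / 2.4053 mm² = 120000 / 2.4053 = 49889.83 mm = 49.89 m.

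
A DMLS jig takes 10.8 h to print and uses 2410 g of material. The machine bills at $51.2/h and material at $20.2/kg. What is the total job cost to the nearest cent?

Machine-time cost = 51.2 × 10.8 = $552.96.
Material charge = 20.2 × 2410/1000 = $48.682.
Total = 552.96 + 48.682 = 601.642 ≈ $601.64.

$601.64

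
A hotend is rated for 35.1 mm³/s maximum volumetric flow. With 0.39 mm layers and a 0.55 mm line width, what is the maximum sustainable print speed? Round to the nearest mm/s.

164 mm/s

Bead cross-section = 0.39 × 0.55 = 0.2145 mm².
Max speed = 35.1 / 0.2145 = 163.64 ≈ 164 mm/s.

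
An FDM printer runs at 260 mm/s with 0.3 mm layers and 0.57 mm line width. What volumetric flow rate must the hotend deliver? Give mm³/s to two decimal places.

Bead cross-section = 0.3 × 0.57 = 0.171 mm².
Volumetric flow = 260 × 0.171 = 44.46 mm³/s.

44.46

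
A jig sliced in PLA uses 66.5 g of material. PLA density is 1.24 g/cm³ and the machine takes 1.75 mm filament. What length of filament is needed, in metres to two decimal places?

Extruded volume: 66.5/1.24 = 53.629 cm³ (53629 mm³).
Cross-section of 1.75 mm filament: π·(1.75/2)² = 2.4053 mm².
L = V/A = 53629/2.4053 = 22296.18 mm → 22.30 m.

22.30 m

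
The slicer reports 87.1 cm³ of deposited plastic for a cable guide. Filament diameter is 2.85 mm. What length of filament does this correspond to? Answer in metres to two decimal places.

13.65 m

Cross-section of 2.85 mm filament: π·(2.85/2)² = 6.3794 mm².
Length = 87.1 cm³ / 6.3794 mm² = 87100 / 6.3794 = 13653.32 mm = 13.65 m.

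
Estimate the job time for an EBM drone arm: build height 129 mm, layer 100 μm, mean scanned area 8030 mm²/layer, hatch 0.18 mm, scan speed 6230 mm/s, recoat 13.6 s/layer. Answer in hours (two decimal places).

7.44 hours

Number of layers: 129 / 0.1 → 1290 (rounded up).
Hatch length per layer: 8030 / 0.18 → 44611.1 mm.
Per-layer scan time = 44611.1 / 6230 = 7.1607 s.
Time per layer = 7.1607 + 13.6, so 20.7607 s.
Total: 1290 × 20.7607 s = 26781.303 s → 7.44 hours.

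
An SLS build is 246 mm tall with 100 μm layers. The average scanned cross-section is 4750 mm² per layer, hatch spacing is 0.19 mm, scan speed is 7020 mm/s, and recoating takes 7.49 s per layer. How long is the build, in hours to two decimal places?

Number of layers: 246 / 0.1 → 2460 (rounded up).
Scan path per layer = 4750 / 0.19, so 25000 mm.
Scan time per layer: 25000 / 7020 → 3.5613 s.
Layer cycle = 3.5613 + 7.49, so 11.0513 s.
2460 layers × 11.0513 s/layer = 27186.198 s, i.e. 7.55 hours.

7.55 hours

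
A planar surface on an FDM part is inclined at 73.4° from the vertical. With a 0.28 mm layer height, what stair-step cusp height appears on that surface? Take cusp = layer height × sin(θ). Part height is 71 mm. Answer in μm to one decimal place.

sin(73.4°) = 0.9583, so cusp = 0.28 × 0.9583 = 0.268324 mm → 268.3 μm.

268.3 μm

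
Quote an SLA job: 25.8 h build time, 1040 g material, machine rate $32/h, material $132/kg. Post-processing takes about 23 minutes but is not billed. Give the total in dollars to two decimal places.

$962.88

Time charge = 32 × 25.8 = $825.60.
Material cost = 132 × 1040/1000 = $137.28.
Total = 825.60 + 137.28 = $962.88.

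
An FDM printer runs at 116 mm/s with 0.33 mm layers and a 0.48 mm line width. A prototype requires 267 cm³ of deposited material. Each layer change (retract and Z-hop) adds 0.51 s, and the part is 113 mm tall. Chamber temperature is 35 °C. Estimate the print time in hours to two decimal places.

Extrusion cross-section = 0.33 × 0.48, so 0.1584 mm².
Toolpath length = 267 cm³ / 0.1584 mm² = 267000 / 0.1584 = 1685606.1 mm.
Time extruding = 1685606.1 / 116 = 14531.1 s.
Number of layers: 113 / 0.33 → 343 (rounded up).
Layer-change overhead: 343 × 0.51 → 174.93 s.
Total = 14531.1 + 174.93 = 14706.03 s = 4.09 hours.

4.09 hours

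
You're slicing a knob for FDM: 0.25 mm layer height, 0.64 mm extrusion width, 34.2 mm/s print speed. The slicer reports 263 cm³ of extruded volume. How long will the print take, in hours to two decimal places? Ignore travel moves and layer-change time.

13.35 hours

Bead cross-section = 0.25 × 0.64 = 0.16 mm².
Toolpath length = 263 cm³ / 0.16 mm² = 263000 / 0.16 = 1643750 mm.
Time extruding = 1643750 / 34.2, so 48062.9 s.
48062.9 s = 13.35 hours.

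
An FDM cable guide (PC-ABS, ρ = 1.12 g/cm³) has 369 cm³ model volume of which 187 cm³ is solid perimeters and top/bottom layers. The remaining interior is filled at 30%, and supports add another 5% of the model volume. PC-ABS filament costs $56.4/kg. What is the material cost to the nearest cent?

$16.43

Volume inside the shell: 369 − 187 → 182 cm³.
Deposited infill = 0.30 × 182 = 54.6 cm³.
Support = 0.05 × 369 = 18.45 cm³.
Deposited volume = 187 + 54.6 + 18.45 = 260.05 cm³.
Mass: 260.05 × 1.12 → 291.256 g.
Cost = 291.256 g / 1000 × $56.4/kg = $16.43.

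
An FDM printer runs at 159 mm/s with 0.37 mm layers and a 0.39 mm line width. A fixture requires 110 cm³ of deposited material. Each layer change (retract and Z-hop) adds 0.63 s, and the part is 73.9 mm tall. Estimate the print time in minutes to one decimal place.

Line area = 0.37 × 0.39 = 0.1443 mm².
Toolpath length = 110 cm³ / 0.1443 mm² = 110000 / 0.1443 = 762300.8 mm.
Print-move time = 762300.8 / 159 = 4794.3 s.
Layers = ⌈73.9/0.37⌉ = 200.
Layer-change overhead: 200 × 0.63 → 126 s.
Altogether 4794.3 + 126 = 4920.3 s, i.e. 82.0 minutes.

82.0 minutes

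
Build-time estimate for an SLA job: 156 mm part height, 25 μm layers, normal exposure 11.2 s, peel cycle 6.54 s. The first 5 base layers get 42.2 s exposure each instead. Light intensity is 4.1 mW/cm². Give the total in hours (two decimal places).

Layer count = ceil(156 / 0.025) = 6240.
Bottom layers = 5 × (42.2 + 6.54), so 243.7 s.
Normal layers: 6235 × (11.2 + 6.54) → 110608.9 s.
Sum: 243.7 + 110608.9 = 110852.6 s → 30.79 hours.

30.79 hours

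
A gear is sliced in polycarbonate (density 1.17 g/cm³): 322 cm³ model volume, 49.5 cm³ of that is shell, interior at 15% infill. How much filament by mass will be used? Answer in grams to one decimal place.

Infill region = 322 − 49.5 = 272.5 cm³.
Infill deposited = 0.15 × 272.5 = 40.875 cm³.
Total extruded = 49.5 + 40.875 = 90.375 cm³.
Mass = 90.375 × 1.17 = 105.73875 g.

105.7 g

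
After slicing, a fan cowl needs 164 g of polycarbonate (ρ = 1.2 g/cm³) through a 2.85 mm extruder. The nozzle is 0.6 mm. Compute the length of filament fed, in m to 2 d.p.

Extruded volume: 164/1.2 = 136.6667 cm³ (136666.7 mm³).
A = π r² = π × 1.425² = 6.3794 mm².
L = V/A = 136666.7/6.3794 = 21423.13 mm → 21.42 m.

21.42 m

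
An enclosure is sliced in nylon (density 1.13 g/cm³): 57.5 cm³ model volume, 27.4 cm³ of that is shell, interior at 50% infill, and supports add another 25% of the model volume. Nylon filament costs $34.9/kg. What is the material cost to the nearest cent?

Infill region = 57.5 − 27.4, so 30.1 cm³.
Deposited infill = 0.50 × 30.1 = 15.05 cm³.
Support = 0.25 × 57.5 = 14.375 cm³.
Deposited volume = 27.4 + 15.05 + 14.375, so 56.825 cm³.
Mass: 56.825 × 1.13 → 64.21225 g.
At $34.9/kg: 64.21225/1000 × 34.9 = $2.24.

$2.24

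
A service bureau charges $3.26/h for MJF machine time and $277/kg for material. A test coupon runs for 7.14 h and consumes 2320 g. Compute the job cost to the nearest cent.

Time charge = 3.26 × 7.14 = $23.2764.
Feedstock cost = 277 × 2320/1000, so $642.64.
Job cost: 23.2764 + 642.64 = 665.9164 ≈ $665.92.

$665.92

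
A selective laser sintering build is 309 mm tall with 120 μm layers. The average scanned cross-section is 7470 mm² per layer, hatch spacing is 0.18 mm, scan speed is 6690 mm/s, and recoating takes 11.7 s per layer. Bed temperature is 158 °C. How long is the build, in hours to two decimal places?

Number of layers: 309 / 0.12 → 2575 (rounded up).
Per-layer scan distance = 7470 / 0.18, so 41500 mm.
Laser time per layer: 41500 / 6690 → 6.2033 s.
Layer cycle = 6.2033 + 11.7, so 17.9033 s.
2575 layers × 17.9033 s/layer = 46100.9975 s, i.e. 12.81 hours.

12.81 hours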